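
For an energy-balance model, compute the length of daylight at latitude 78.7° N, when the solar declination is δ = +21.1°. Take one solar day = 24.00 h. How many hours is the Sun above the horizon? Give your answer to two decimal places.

24.00 h

Sunrise equation: cos H₀ = −tan φ · tan δ = -1.9311 ≤ −1, so the Sun never sets (polar day) and H₀ = π.
Daylight = 2H₀/(2π) × 24.00 h = (3.1416/π) × 24.00 = 24.00 h.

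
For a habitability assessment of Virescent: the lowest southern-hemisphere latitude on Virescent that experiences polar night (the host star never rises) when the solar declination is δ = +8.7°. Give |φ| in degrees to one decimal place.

Polar night requires cos H₀ = −tan φ tan δ ≥ 1, i.e. tan φ tan δ ≤ −1.
The boundary is |tan φ| · |tan δ| = 1, so |φ| = 90° − |δ| = 90° − 8.7° = 81.3° in the southern hemisphere.

|φ| = 81.3°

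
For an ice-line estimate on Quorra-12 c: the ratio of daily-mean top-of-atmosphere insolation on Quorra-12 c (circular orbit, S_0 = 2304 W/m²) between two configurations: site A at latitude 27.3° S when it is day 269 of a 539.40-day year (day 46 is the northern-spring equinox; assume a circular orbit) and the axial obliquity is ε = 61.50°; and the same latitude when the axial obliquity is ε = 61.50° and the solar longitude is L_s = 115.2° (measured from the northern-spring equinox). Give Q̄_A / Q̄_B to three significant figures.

Q̄_A / Q̄_B ≈ 5.18

— Configuration A (ϕ=-27.3°):
Solar longitude: L_s = 360° × (269 − 46)/539.40 = 148.832°.
sin δ = sin 61.50° × sin 148.832° = 0.45483, so δ = +27.054°.
cos h₀ = −tan(-27.3°) tan(+27.054°) = 0.2636, h₀ = 1.3040 rad.
Bracket: h₀ sin ϕ sin δ + cos ϕ cos δ sin h₀ = 1.3040×-0.45865×0.45483 + 0.88862×0.89058×0.96463 = -0.272025 + 0.763396 = 0.491371.
Q̄ = (S_0/π) × [bracket] = (2304/π) × 0.491371 = 360.36 W/m².
— Configuration B (ϕ=-27.3°):
Solar declination: sin δ = sin ε · sin L_s = sin 61.50° × sin 115.2° = 0.79518, so δ = +52.672°.
cos h₀ = −tan(-27.3°) tan(+52.672°) = 0.6768, h₀ = 0.8273 rad.
Bracket: h₀ sin ϕ sin δ + cos ϕ cos δ sin h₀ = 0.8273×-0.45865×0.79518 + 0.88862×0.60638×0.73613 = -0.301724 + 0.396657 = 0.094933.
Q̄ = (S_0/π) × [bracket] = (2304/π) × 0.094933 = 69.623 W/m².
Ratio Q̄_A / Q̄_B = 360.36 / 69.623 = 5.176.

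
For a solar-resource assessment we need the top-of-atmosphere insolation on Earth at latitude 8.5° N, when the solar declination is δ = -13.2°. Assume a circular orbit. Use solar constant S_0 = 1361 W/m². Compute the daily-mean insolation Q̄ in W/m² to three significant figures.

cos h₀ = −tan(+8.5°) tan(-13.200°) = 0.0351, h₀ = 1.5357 rad.
Bracket: h₀ sin ϕ sin δ + cos ϕ cos δ sin h₀ = 1.5357×0.14781×-0.22835 + 0.98902×0.97358×0.99939 = -0.051834 + 0.962303 = 0.910469.
Q̄ = (S_0/π) × [bracket] = (1361/π) × 0.910469 = 394.4 W/m².

Q̄ ≈ 394 W/m²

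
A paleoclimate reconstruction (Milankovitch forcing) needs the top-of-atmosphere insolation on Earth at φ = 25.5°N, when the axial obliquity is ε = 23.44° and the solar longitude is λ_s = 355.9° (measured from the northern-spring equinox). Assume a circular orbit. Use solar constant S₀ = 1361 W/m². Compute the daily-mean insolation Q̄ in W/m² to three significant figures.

Q̄ ≈ 383 W/m²

Solar declination: sin δ = sin ε · sin λ_s = sin 23.44° × sin 355.9° = -0.02844, so δ = -1.630°.
cos H₀ = −tan(+25.5°) tan(-1.630°) = 0.0136, H₀ = 1.5572 rad.
Bracket: H₀ sin φ sin δ + cos φ cos δ sin H₀ = 1.5572×0.43051×-0.02844 + 0.90259×0.99960×0.99991 = -0.019066 + 0.902148 = 0.883082.
Q̄ = (S₀/π) × [bracket] = (1361/π) × 0.883082 = 382.6 W/m².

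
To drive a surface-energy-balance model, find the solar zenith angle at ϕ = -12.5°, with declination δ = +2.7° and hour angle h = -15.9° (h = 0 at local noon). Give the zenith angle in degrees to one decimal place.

θ_z = 21.9°

cos θ_z = sin ϕ sin δ + cos ϕ cos δ cos h = -0.010196 + 0.937902 = 0.927706.
θ_z = arccos(0.927706) = 21.9°.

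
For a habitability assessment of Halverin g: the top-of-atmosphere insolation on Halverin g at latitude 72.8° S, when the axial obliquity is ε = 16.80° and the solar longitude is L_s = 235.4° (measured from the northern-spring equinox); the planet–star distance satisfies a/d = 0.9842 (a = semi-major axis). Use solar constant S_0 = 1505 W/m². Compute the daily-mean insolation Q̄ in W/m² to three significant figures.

Solar declination: sin δ = sin ε · sin L_s = sin 16.80° × sin 235.4° = -0.23791, so δ = -13.763°.
cos h₀ = −tan(-72.8°) tan(-13.763°) = -0.7913, h₀ = 2.4837 rad.
Bracket: h₀ sin ϕ sin δ + cos ϕ cos δ sin h₀ = 2.4837×-0.95528×-0.23791 + 0.29571×0.97129×0.61144 = 0.564472 + 0.175618 = 0.740090.
Inverse-square distance factor (a/d)² = 0.9842² = 0.968650.
Q̄ = (S_0/π) × 0.968650 × [bracket] = (1505/π) × 0.968650 × 0.740090 = 343.4 W/m².

Q̄ ≈ 343 W/m²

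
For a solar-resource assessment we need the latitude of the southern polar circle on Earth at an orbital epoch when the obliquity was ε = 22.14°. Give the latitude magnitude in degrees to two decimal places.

The polar circle is the lowest latitude that experiences at least one full rotation of continuous darkness at the northern-summer solstice; it lies at |ϕ| = 90° − ε = 90° − 22.14° = 67.86°.

67.86°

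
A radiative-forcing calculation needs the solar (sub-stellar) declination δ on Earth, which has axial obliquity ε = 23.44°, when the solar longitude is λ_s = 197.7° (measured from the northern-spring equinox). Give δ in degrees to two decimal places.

sin δ = sin ε · sin λ_s = sin 23.44° × sin 197.7° = -0.120941.
δ = arcsin(-0.120941) = -6.95°.

δ = -6.95°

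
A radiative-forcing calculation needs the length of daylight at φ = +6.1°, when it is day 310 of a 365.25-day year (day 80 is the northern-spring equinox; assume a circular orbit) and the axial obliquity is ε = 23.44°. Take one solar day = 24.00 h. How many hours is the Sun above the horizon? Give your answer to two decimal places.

Solar longitude: λ_s = 360° × (310 − 80)/365.25 = 226.694°.
sin δ = sin 23.44° × sin 226.694° = -0.28947, so δ = -16.826°.
cos H₀ = −tan φ · tan δ = −tan(+6.1°) × tan(-16.826°) = 0.0323, so H₀ = 1.5385 rad = 88.15°.
Daylight = 2H₀/(2π) × 24.00 h = (1.5385/π) × 24.00 = 11.75 h.

11.75 h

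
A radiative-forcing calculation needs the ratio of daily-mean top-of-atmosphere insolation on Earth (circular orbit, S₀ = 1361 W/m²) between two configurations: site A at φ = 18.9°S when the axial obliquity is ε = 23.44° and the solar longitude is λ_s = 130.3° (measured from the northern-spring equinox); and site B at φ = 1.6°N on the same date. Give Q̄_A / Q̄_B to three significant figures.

Q̄_A / Q̄_B ≈ 0.779

— Configuration A (φ=-18.9°):
Solar declination: sin δ = sin ε · sin λ_s = sin 23.44° × sin 130.3° = 0.30338, so δ = +17.661°.
cos H₀ = −tan(-18.9°) tan(+17.661°) = 0.1090, H₀ = 1.4616 rad.
Bracket: H₀ sin φ sin δ + cos φ cos δ sin H₀ = 1.4616×-0.32392×0.30338 + 0.94609×0.95287×0.99404 = -0.143633 + 0.896128 = 0.752495.
Q̄ = (S₀/π) × [bracket] = (1361/π) × 0.752495 = 326.00 W/m².
— Configuration B (φ=+1.6°):
cos H₀ = −tan(+1.6°) tan(+17.661°) = -0.0089, H₀ = 1.5797 rad.
Bracket: H₀ sin φ sin δ + cos φ cos δ sin H₀ = 1.5797×0.02792×0.30338 + 0.99961×0.95287×0.99996 = 0.013381 + 0.952460 = 0.965841.
Q̄ = (S₀/π) × [bracket] = (1361/π) × 0.965841 = 418.42 W/m².
Ratio Q̄_A / Q̄_B = 326.00 / 418.42 = 0.7791.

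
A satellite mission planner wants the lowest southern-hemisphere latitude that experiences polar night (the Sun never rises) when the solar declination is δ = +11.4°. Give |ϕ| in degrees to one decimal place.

Polar night requires cos h₀ = −tan ϕ tan δ ≥ 1, i.e. tan ϕ tan δ ≤ −1.
The boundary is |tan ϕ| · |tan δ| = 1, so |ϕ| = 90° − |δ| = 90° − 11.4° = 78.6° in the southern hemisphere.

|ϕ| = 78.6°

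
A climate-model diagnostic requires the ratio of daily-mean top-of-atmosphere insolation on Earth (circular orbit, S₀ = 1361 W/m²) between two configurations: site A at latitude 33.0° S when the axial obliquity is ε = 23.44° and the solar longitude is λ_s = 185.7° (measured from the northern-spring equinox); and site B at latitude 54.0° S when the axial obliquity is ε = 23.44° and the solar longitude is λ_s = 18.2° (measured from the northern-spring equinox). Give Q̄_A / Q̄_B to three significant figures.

Q̄_A / Q̄_B ≈ 2.01

— Configuration A (φ=-33.0°):
Solar declination: sin δ = sin ε · sin λ_s = sin 23.44° × sin 185.7° = -0.03951, so δ = -2.264°.
cos H₀ = −tan(-33.0°) tan(-2.264°) = -0.0257, H₀ = 1.5965 rad.
Bracket: H₀ sin φ sin δ + cos φ cos δ sin H₀ = 1.5965×-0.54464×-0.03951 + 0.83867×0.99922×0.99967 = 0.034355 + 0.837739 = 0.872094.
Q̄ = (S₀/π) × [bracket] = (1361/π) × 0.872094 = 377.81 W/m².
— Configuration B (φ=-54.0°):
Solar declination: sin δ = sin ε · sin λ_s = sin 23.44° × sin 18.2° = 0.12424, so δ = +7.137°.
cos H₀ = −tan(-54.0°) tan(+7.137°) = 0.1723, H₀ = 1.3976 rad.
Bracket: H₀ sin φ sin δ + cos φ cos δ sin H₀ = 1.3976×-0.80902×0.12424 + 0.58779×0.99225×0.98504 = -0.140476 + 0.574509 = 0.434033.
Q̄ = (S₀/π) × [bracket] = (1361/π) × 0.434033 = 188.03 W/m².
Ratio Q̄_A / Q̄_B = 377.81 / 188.03 = 2.009.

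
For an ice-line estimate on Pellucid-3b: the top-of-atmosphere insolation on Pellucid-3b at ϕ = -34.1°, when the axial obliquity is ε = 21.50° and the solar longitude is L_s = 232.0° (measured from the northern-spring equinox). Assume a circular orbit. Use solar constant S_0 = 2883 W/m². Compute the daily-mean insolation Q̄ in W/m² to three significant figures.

Solar declination: sin δ = sin ε · sin L_s = sin 21.50° × sin 232.0° = -0.28881, so δ = -16.787°.
cos h₀ = −tan(-34.1°) tan(-16.787°) = -0.2042, h₀ = 1.7765 rad.
Bracket: h₀ sin ϕ sin δ + cos ϕ cos δ sin h₀ = 1.7765×-0.56064×-0.28881 + 0.82806×0.95739×0.97892 = 0.287648 + 0.776065 = 1.063713.
Q̄ = (S_0/π) × [bracket] = (2883/π) × 1.063713 = 976.2 W/m².

Q̄ ≈ 976 W/m²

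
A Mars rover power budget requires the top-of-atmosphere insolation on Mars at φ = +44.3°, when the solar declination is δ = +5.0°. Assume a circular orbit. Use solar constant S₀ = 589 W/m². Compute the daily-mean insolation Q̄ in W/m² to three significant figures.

Q̄ ≈ 152 W/m²

cos H₀ = −tan(+44.3°) tan(+5.000°) = -0.0854, H₀ = 1.6563 rad.
Bracket: H₀ sin φ sin δ + cos φ cos δ sin H₀ = 1.6563×0.69842×0.08716 + 0.71569×0.99619×0.99635 = 0.100826 + 0.710361 = 0.811187.
Q̄ = (S₀/π) × [bracket] = (589/π) × 0.811187 = 152.1 W/m².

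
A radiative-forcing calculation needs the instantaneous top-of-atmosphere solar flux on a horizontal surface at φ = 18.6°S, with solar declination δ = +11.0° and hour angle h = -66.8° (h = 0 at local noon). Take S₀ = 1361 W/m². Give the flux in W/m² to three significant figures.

cos θ_z = sin φ sin δ + cos φ cos δ cos h = -0.060860 + 0.366506 = 0.305646.
Flux = S₀ · cos θ_z = 1361 × 0.305646 = 416.0 W/m².

416 W/m²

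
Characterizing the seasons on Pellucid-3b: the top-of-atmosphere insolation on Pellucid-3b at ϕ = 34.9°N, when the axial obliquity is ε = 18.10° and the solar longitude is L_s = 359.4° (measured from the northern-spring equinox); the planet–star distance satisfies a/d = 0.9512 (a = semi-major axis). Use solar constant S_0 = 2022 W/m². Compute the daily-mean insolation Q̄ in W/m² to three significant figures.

Solar declination: sin δ = sin ε · sin L_s = sin 18.10° × sin 359.4° = -0.00325, so δ = -0.186°.
cos h₀ = −tan(+34.9°) tan(-0.186°) = 0.0023, h₀ = 1.5685 rad.
Bracket: h₀ sin ϕ sin δ + cos ϕ cos δ sin h₀ = 1.5685×0.57215×-0.00325 + 0.82015×0.99999×1.00000 = -0.002917 + 0.820142 = 0.817225.
Inverse-square distance factor (a/d)² = 0.9512² = 0.904781.
Q̄ = (S_0/π) × 0.904781 × [bracket] = (2022/π) × 0.904781 × 0.817225 = 475.9 W/m².

Q̄ ≈ 476 W/m²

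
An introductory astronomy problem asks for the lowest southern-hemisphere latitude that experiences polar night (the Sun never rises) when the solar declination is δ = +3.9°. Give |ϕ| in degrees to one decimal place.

|ϕ| = 86.1°

Polar night requires cos h₀ = −tan ϕ tan δ ≥ 1, i.e. tan ϕ tan δ ≤ −1.
The boundary is |tan ϕ| · |tan δ| = 1, so |ϕ| = 90° − |δ| = 90° − 3.9° = 86.1° in the southern hemisphere.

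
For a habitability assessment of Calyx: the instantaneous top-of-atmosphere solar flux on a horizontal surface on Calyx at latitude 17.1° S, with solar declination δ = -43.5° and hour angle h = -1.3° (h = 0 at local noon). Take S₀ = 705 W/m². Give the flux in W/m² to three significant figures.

631 W/m²

cos θ_z = sin φ sin δ + cos φ cos δ cos h = 0.202404 + 0.693129 = 0.895533.
Flux = S₀ · cos θ_z = 705 × 0.895533 = 631.4 W/m².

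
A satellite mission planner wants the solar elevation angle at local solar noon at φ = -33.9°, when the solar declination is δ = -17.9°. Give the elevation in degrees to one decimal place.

At local noon the hour angle is zero, so the zenith angle equals |φ − δ| = |-33.9° − (-17.900°)| = 16.000°.
Elevation = 90° − 16.000° = 74.0°.

74.0°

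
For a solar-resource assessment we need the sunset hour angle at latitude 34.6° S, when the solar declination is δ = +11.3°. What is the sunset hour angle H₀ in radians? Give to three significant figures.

H₀ = 1.43 rad

cos H₀ = −tan φ · tan δ = −tan(-34.6°) × tan(+11.300°) = 0.1378, so H₀ = 1.4325 rad = 82.08°.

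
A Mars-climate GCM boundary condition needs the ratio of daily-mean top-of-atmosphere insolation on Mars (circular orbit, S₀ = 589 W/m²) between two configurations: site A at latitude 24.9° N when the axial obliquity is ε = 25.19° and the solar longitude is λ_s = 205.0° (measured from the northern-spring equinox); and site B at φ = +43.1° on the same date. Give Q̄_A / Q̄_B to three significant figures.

Q̄_A / Q̄_B ≈ 1.45

— Configuration A (φ=+24.9°):
Solar declination: sin δ = sin ε · sin λ_s = sin 25.19° × sin 205.0° = -0.17988, so δ = -10.362°.
cos H₀ = −tan(+24.9°) tan(-10.362°) = 0.0849, H₀ = 1.4858 rad.
Bracket: H₀ sin φ sin δ + cos φ cos δ sin H₀ = 1.4858×0.42104×-0.17988 + 0.90704×0.98369×0.99639 = -0.112530 + 0.889025 = 0.776495.
Q̄ = (S₀/π) × [bracket] = (589/π) × 0.776495 = 145.58 W/m².
— Configuration B (φ=+43.1°):
cos H₀ = −tan(+43.1°) tan(-10.362°) = 0.1711, H₀ = 1.3988 rad.
Bracket: H₀ sin φ sin δ + cos φ cos δ sin H₀ = 1.3988×0.68327×-0.17988 + 0.73016×0.98369×0.98525 = -0.171922 + 0.707657 = 0.535735.
Q̄ = (S₀/π) × [bracket] = (589/π) × 0.535735 = 100.44 W/m².
Ratio Q̄_A / Q̄_B = 145.58 / 100.44 = 1.449.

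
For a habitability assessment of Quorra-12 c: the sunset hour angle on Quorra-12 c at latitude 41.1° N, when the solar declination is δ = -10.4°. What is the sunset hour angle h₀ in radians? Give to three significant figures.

h₀ = 1.41 rad

cos h₀ = −tan ϕ · tan δ = −tan(+41.1°) × tan(-10.400°) = 0.1601, so h₀ = 1.4100 rad = 80.79°.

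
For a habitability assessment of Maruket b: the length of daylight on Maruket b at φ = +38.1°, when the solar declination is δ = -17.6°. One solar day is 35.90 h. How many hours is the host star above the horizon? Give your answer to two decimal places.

cos H₀ = −tan φ · tan δ = −tan(+38.1°) × tan(-17.600°) = 0.2487, so H₀ = 1.3194 rad = 75.60°.
Daylight = 2H₀/(2π) × 35.90 h = (1.3194/π) × 35.90 = 15.08 h.

15.08 h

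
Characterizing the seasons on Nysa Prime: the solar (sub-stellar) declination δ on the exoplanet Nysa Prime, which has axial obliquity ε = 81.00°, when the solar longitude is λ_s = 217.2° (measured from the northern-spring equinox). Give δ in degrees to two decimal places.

sin δ = sin ε · sin λ_s = sin 81.00° × sin 217.2° = -0.597155.
δ = arcsin(-0.597155) = -36.67°.

δ = -36.67°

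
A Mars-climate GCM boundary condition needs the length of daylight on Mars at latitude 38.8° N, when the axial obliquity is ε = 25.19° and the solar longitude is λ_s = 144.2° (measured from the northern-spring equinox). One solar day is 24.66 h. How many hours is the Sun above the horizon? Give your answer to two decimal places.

13.96 h

Solar declination: sin δ = sin ε · sin λ_s = sin 25.19° × sin 144.2° = 0.24897, so δ = +14.417°.
cos H₀ = −tan φ · tan δ = −tan(+38.8°) × tan(+14.417°) = -0.2067, so H₀ = 1.7790 rad = 101.93°.
Daylight = 2H₀/(2π) × 24.66 h = (1.7790/π) × 24.66 = 13.96 h.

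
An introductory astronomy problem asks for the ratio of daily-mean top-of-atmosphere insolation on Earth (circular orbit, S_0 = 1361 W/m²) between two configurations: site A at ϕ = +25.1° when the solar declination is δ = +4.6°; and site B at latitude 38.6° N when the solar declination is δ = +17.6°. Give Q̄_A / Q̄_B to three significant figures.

— Configuration A (ϕ=+25.1°):
cos h₀ = −tan(+25.1°) tan(+4.600°) = -0.0377, h₀ = 1.6085 rad.
Bracket: h₀ sin ϕ sin δ + cos ϕ cos δ sin h₀ = 1.6085×0.42420×0.08020 + 0.90557×0.99678×0.99929 = 0.054723 + 0.902013 = 0.956736.
Q̄ = (S_0/π) × [bracket] = (1361/π) × 0.956736 = 414.48 W/m².
— Configuration B (ϕ=+38.6°):
cos h₀ = −tan(+38.6°) tan(+17.600°) = -0.2532, h₀ = 1.8268 rad.
Bracket: h₀ sin ϕ sin δ + cos ϕ cos δ sin h₀ = 1.8268×0.62388×0.30237 + 0.78152×0.95319×0.96741 = 0.344612 + 0.720660 = 1.065272.
Q̄ = (S_0/π) × [bracket] = (1361/π) × 1.065272 = 461.50 W/m².
Ratio Q̄_A / Q̄_B = 414.48 / 461.50 = 0.8981.

Q̄_A / Q̄_B ≈ 0.898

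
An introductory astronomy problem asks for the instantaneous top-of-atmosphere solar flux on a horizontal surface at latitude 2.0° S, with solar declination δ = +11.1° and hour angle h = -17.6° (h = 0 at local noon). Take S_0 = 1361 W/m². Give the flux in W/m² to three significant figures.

1.26e+03 W/m²

cos θ_z = sin ϕ sin δ + cos ϕ cos δ cos h = -0.006719 + 0.934789 = 0.928070.
Flux = S_0 · cos θ_z = 1361 × 0.928070 = 1263 W/m².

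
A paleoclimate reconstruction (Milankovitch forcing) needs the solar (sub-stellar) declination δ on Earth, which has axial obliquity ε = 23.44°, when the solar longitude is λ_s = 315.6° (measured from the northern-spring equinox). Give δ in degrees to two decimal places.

δ = -16.16°

sin δ = sin ε · sin λ_s = sin 23.44° × sin 315.6° = -0.278318.
δ = arcsin(-0.278318) = -16.16°.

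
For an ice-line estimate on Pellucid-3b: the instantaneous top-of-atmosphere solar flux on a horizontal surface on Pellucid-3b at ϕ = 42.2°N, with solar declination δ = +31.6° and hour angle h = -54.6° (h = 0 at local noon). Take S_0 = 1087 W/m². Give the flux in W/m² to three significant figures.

cos θ_z = sin ϕ sin δ + cos ϕ cos δ cos h = 0.351972 + 0.365505 = 0.717477.
Flux = S_0 · cos θ_z = 1087 × 0.717477 = 779.9 W/m².

780 W/m²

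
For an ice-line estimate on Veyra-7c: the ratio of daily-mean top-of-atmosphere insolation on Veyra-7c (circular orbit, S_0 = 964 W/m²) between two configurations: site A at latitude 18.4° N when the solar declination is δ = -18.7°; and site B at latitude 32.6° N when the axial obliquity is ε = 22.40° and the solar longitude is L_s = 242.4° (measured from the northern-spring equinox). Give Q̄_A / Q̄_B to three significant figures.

Q̄_A / Q̄_B ≈ 1.41

— Configuration A (ϕ=+18.4°):
cos h₀ = −tan(+18.4°) tan(-18.700°) = 0.1126, h₀ = 1.4580 rad.
Bracket: h₀ sin ϕ sin δ + cos ϕ cos δ sin h₀ = 1.4580×0.31565×-0.32061 + 0.94888×0.94721×0.99364 = -0.147550 + 0.893072 = 0.745522.
Q̄ = (S_0/π) × [bracket] = (964/π) × 0.745522 = 228.76 W/m².
— Configuration B (ϕ=+32.6°):
Solar declination: sin δ = sin ε · sin L_s = sin 22.40° × sin 242.4° = -0.33771, so δ = -19.737°.
cos h₀ = −tan(+32.6°) tan(-19.737°) = 0.2295, h₀ = 1.3393 rad.
Bracket: h₀ sin ϕ sin δ + cos ϕ cos δ sin h₀ = 1.3393×0.53877×-0.33771 + 0.84245×0.94125×0.97332 = -0.243683 + 0.771800 = 0.528117.
Q̄ = (S_0/π) × [bracket] = (964/π) × 0.528117 = 162.05 W/m².
Ratio Q̄_A / Q̄_B = 228.76 / 162.05 = 1.412.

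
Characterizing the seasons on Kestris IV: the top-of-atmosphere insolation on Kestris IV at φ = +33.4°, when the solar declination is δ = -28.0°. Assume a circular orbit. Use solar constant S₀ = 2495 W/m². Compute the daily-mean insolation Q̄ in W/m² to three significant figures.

cos H₀ = −tan(+33.4°) tan(-28.000°) = 0.3506, H₀ = 1.2126 rad.
Bracket: H₀ sin φ sin δ + cos φ cos δ sin H₀ = 1.2126×0.55048×-0.46947 + 0.83485×0.88295×0.93653 = -0.313377 + 0.690345 = 0.376968.
Q̄ = (S₀/π) × [bracket] = (2495/π) × 0.376968 = 299.4 W/m².

Q̄ ≈ 299 W/m²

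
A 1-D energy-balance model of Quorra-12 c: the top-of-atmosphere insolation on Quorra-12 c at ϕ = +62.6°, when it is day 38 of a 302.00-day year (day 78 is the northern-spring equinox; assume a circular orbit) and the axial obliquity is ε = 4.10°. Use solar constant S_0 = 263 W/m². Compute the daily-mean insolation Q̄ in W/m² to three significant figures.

Q̄ ≈ 32.5 W/m²

Solar longitude: L_s = 360° × (38 − 78)/302.00 = -47.682°, i.e. -47.682° + 360° = 312.318°.
sin δ = sin 4.10° × sin 312.318° = -0.05287, so δ = -3.030°.
cos h₀ = −tan(+62.6°) tan(-3.030°) = 0.1021, h₀ = 1.4685 rad.
Bracket: h₀ sin ϕ sin δ + cos ϕ cos δ sin h₀ = 1.4685×0.88782×-0.05287 + 0.46020×0.99860×0.99477 = -0.068930 + 0.457152 = 0.388222.
Q̄ = (S_0/π) × [bracket] = (263/π) × 0.388222 = 32.50 W/m².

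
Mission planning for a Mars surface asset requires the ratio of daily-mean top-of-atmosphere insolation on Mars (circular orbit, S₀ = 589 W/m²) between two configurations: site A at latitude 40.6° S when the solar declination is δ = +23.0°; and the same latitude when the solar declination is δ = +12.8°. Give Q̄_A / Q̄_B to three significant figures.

— Configuration A (φ=-40.6°):
cos H₀ = −tan(-40.6°) tan(+23.000°) = 0.3638, H₀ = 1.1984 rad.
Bracket: H₀ sin φ sin δ + cos φ cos δ sin H₀ = 1.1984×-0.65077×0.39073 + 0.75927×0.92050×0.93147 = -0.304724 + 0.651012 = 0.346288.
Q̄ = (S₀/π) × [bracket] = (589/π) × 0.346288 = 64.924 W/m².
— Configuration B (φ=-40.6°):
cos H₀ = −tan(-40.6°) tan(+12.800°) = 0.1947, H₀ = 1.3748 rad.
Bracket: H₀ sin φ sin δ + cos φ cos δ sin H₀ = 1.3748×-0.65077×0.22155 + 0.75927×0.97515×0.98086 = -0.198216 + 0.726231 = 0.528015.
Q̄ = (S₀/π) × [bracket] = (589/π) × 0.528015 = 98.995 W/m².
Ratio Q̄_A / Q̄_B = 64.924 / 98.995 = 0.6558.

Q̄_A / Q̄_B ≈ 0.656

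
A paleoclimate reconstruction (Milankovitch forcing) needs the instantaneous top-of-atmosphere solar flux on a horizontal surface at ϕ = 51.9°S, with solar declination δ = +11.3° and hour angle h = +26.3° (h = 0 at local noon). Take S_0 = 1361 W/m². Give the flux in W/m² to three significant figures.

cos θ_z = sin ϕ sin δ + cos ϕ cos δ cos h = -0.154197 + 0.542441 = 0.388244.
Flux = S_0 · cos θ_z = 1361 × 0.388244 = 528.4 W/m².

528 W/m²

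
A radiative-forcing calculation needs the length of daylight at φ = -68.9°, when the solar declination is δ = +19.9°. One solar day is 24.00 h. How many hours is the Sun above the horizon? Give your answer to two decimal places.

cos H₀ = −tan φ · tan δ = −tan(-68.9°) × tan(+19.900°) = 0.9381, so H₀ = 0.3536 rad = 20.26°.
Daylight = 2H₀/(2π) × 24.00 h = (0.3536/π) × 24.00 = 2.70 h.

2.70 h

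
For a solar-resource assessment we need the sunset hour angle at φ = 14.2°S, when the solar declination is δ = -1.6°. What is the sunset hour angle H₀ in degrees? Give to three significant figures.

H₀ = 90.4°

cos H₀ = −tan φ · tan δ = −tan(-14.2°) × tan(-1.600°) = -0.0071, so H₀ = 1.5779 rad = 90.40°.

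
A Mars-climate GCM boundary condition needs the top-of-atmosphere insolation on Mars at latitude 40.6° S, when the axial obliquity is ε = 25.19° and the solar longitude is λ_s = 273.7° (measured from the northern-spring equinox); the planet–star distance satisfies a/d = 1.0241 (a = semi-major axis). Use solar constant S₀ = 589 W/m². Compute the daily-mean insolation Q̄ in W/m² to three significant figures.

Solar declination: sin δ = sin ε · sin λ_s = sin 25.19° × sin 273.7° = -0.42473, so δ = -25.134°.
cos H₀ = −tan(-40.6°) tan(-25.134°) = -0.4021, H₀ = 1.9846 rad.
Bracket: H₀ sin φ sin δ + cos φ cos δ sin H₀ = 1.9846×-0.65077×-0.42473 + 0.75927×0.90532×0.91559 = 0.548547 + 0.629360 = 1.177907.
Inverse-square distance factor (a/d)² = 1.0241² = 1.048781.
Q̄ = (S₀/π) × 1.048781 × [bracket] = (589/π) × 1.048781 × 1.177907 = 231.6 W/m².

Q̄ ≈ 232 W/m²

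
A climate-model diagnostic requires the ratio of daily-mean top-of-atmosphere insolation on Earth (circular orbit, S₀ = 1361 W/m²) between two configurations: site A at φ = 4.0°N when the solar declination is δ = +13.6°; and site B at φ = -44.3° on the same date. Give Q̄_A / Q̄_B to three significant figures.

Q̄_A / Q̄_B ≈ 2.18

— Configuration A (φ=+4.0°):
cos H₀ = −tan(+4.0°) tan(+13.600°) = -0.0169, H₀ = 1.5877 rad.
Bracket: H₀ sin φ sin δ + cos φ cos δ sin H₀ = 1.5877×0.06976×0.23514 + 0.99756×0.97196×0.99986 = 0.026044 + 0.969453 = 0.995497.
Q̄ = (S₀/π) × [bracket] = (1361/π) × 0.995497 = 431.27 W/m².
— Configuration B (φ=-44.3°):
cos H₀ = −tan(-44.3°) tan(+13.600°) = 0.2361, H₀ = 1.3325 rad.
Bracket: H₀ sin φ sin δ + cos φ cos δ sin H₀ = 1.3325×-0.69842×0.23514 + 0.71569×0.97196×0.97173 = -0.218832 + 0.675957 = 0.457125.
Q̄ = (S₀/π) × [bracket] = (1361/π) × 0.457125 = 198.04 W/m².
Ratio Q̄_A / Q̄_B = 431.27 / 198.04 = 2.178.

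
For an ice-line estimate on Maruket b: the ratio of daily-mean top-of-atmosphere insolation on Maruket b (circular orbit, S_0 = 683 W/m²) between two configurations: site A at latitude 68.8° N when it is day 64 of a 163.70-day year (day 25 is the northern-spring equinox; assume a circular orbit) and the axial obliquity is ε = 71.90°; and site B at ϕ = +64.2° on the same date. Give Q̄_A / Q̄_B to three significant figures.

Q̄_A / Q̄_B ≈ 1.04

— Configuration A (ϕ=+68.8°):
Solar longitude: L_s = 360° × (64 − 25)/163.70 = 85.767°.
sin δ = sin 71.90° × sin 85.767° = 0.94792, so δ = +71.428°.
cos h₀ = −tan(+68.8°) tan(+71.428°) = -7.6731 ≤ −1 ⇒ polar day, h₀ = π.
Bracket: h₀ sin ϕ sin δ + cos ϕ cos δ sin h₀ = 3.1416×0.93232×0.94792 + 0.36162×0.31850×0.00000 = 2.776435 + 0.000000 = 2.776435.
Q̄ = (S_0/π) × [bracket] = (683/π) × 2.776435 = 603.61 W/m².
— Configuration B (ϕ=+64.2°):
cos h₀ = −tan(+64.2°) tan(+71.428°) = -6.1566 ≤ −1 ⇒ polar day, h₀ = π.
Bracket: h₀ sin ϕ sin δ + cos ϕ cos δ sin h₀ = 3.1416×0.90032×0.94792 + 0.43523×0.31850×0.00000 = 2.681140 + 0.000000 = 2.681140.
Q̄ = (S_0/π) × [bracket] = (683/π) × 2.681140 = 582.89 W/m².
Ratio Q̄_A / Q̄_B = 603.61 / 582.89 = 1.036.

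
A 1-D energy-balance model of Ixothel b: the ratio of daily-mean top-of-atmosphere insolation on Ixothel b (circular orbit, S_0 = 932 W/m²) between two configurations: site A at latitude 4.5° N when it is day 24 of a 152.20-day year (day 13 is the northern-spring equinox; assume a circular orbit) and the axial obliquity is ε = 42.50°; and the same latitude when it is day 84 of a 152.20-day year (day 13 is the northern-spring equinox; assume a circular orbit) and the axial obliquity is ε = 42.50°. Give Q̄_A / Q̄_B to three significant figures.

— Configuration A (ϕ=+4.5°):
Solar longitude: L_s = 360° × (24 − 13)/152.20 = 26.018°.
sin δ = sin 42.50° × sin 26.018° = 0.29635, so δ = +17.239°.
cos h₀ = −tan(+4.5°) tan(+17.239°) = -0.0244, h₀ = 1.5952 rad.
Bracket: h₀ sin ϕ sin δ + cos ϕ cos δ sin h₀ = 1.5952×0.07846×0.29635 + 0.99692×0.95508×0.99970 = 0.037091 + 0.951853 = 0.988944.
Q̄ = (S_0/π) × [bracket] = (932/π) × 0.988944 = 293.38 W/m².
— Configuration B (ϕ=+4.5°):
Solar longitude: L_s = 360° × (84 − 13)/152.20 = 167.937°.
sin δ = sin 42.50° × sin 167.937° = 0.14119, so δ = +8.117°.
cos h₀ = −tan(+4.5°) tan(+8.117°) = -0.0112, h₀ = 1.5820 rad.
Bracket: h₀ sin ϕ sin δ + cos ϕ cos δ sin h₀ = 1.5820×0.07846×0.14119 + 0.99692×0.98998×0.99994 = 0.017525 + 0.986872 = 1.004397.
Q̄ = (S_0/π) × [bracket] = (932/π) × 1.004397 = 297.97 W/m².
Ratio Q̄_A / Q̄_B = 293.38 / 297.97 = 0.9846.

Q̄_A / Q̄_B ≈ 0.985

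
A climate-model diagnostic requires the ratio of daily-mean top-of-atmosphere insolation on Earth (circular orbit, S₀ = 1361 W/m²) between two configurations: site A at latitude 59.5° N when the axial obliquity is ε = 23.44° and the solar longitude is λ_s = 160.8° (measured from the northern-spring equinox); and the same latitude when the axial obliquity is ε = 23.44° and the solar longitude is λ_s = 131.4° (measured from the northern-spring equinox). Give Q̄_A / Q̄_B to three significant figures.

— Configuration A (φ=+59.5°):
Solar declination: sin δ = sin ε · sin λ_s = sin 23.44° × sin 160.8° = 0.13082, so δ = +7.517°.
cos H₀ = −tan(+59.5°) tan(+7.517°) = -0.2240, H₀ = 1.7967 rad.
Bracket: H₀ sin φ sin δ + cos φ cos δ sin H₀ = 1.7967×0.86163×0.13082 + 0.50754×0.99141×0.97459 = 0.202521 + 0.490394 = 0.692915.
Q̄ = (S₀/π) × [bracket] = (1361/π) × 0.692915 = 300.18 W/m².
— Configuration B (φ=+59.5°):
Solar declination: sin δ = sin ε · sin λ_s = sin 23.44° × sin 131.4° = 0.29839, so δ = +17.361°.
cos H₀ = −tan(+59.5°) tan(+17.361°) = -0.5307, H₀ = 2.1303 rad.
Bracket: H₀ sin φ sin δ + cos φ cos δ sin H₀ = 2.1303×0.86163×0.29839 + 0.50754×0.95445×0.84754 = 0.547704 + 0.410567 = 0.958271.
Q̄ = (S₀/π) × [bracket] = (1361/π) × 0.958271 = 415.14 W/m².
Ratio Q̄_A / Q̄_B = 300.18 / 415.14 = 0.7231.

Q̄_A / Q̄_B ≈ 0.723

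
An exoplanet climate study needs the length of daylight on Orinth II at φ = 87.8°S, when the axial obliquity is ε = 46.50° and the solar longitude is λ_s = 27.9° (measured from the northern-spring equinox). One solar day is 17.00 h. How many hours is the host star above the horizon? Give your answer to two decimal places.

Solar declination: sin δ = sin ε · sin λ_s = sin 46.50° × sin 27.9° = 0.33942, so δ = +19.842°.
cos H₀ = −tan φ · tan δ = 9.3931 ≥ 1, so the host star never rises (polar night) and H₀ = 0.
Daylight = 2H₀/(2π) × 17.00 h = (0.0000/π) × 17.00 = 0.00 h.

0.00 h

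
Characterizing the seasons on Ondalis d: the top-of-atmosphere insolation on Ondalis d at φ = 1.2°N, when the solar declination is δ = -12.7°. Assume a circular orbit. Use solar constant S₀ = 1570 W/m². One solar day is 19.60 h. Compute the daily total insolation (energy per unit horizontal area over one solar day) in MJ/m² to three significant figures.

cos H₀ = −tan(+1.2°) tan(-12.700°) = 0.0047, H₀ = 1.5661 rad.
Bracket: H₀ sin φ sin δ + cos φ cos δ sin H₀ = 1.5661×0.02094×-0.21985 + 0.99978×0.97553×0.99999 = -0.007210 + 0.975306 = 0.968096.
Q̄ = (S₀/π) × [bracket] = (1570/π) × 0.968096 = 483.80 W/m².
Daily total = Q̄ × 19.60 h × 3600 s/h = 483.80 × 19.60 × 3600 / 10⁶ = 34.14 MJ/m².

34.1 MJ/m²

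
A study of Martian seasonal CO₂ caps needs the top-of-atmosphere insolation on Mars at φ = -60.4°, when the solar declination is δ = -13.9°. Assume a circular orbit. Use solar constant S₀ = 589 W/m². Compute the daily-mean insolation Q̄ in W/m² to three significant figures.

cos H₀ = −tan(-60.4°) tan(-13.900°) = -0.4356, H₀ = 2.0215 rad.
Bracket: H₀ sin φ sin δ + cos φ cos δ sin H₀ = 2.0215×-0.86949×-0.24023 + 0.49394×0.97072×0.90012 = 0.422246 + 0.431587 = 0.853833.
Q̄ = (S₀/π) × [bracket] = (589/π) × 0.853833 = 160.1 W/m².

Q̄ ≈ 160 W/m²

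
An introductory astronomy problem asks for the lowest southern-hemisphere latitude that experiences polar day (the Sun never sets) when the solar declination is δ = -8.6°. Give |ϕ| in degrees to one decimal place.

Polar day requires cos h₀ = −tan ϕ tan δ ≤ −1, i.e. tan ϕ tan δ ≥ 1.
The boundary is |tan ϕ| · |tan δ| = 1, so |ϕ| = 90° − |δ| = 90° − 8.6° = 81.4° in the southern hemisphere.

|ϕ| = 81.4°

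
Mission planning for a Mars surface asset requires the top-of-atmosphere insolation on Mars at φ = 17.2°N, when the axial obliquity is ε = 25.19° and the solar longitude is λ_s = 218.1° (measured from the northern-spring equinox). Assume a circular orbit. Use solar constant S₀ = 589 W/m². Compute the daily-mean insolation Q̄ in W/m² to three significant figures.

Solar declination: sin δ = sin ε · sin λ_s = sin 25.19° × sin 218.1° = -0.26262, so δ = -15.226°.
cos H₀ = −tan(+17.2°) tan(-15.226°) = 0.0843, H₀ = 1.4864 rad.
Bracket: H₀ sin φ sin δ + cos φ cos δ sin H₀ = 1.4864×0.29571×-0.26262 + 0.95528×0.96490×0.99644 = -0.115433 + 0.918468 = 0.803035.
Q̄ = (S₀/π) × [bracket] = (589/π) × 0.803035 = 150.6 W/m².

Q̄ ≈ 151 W/m²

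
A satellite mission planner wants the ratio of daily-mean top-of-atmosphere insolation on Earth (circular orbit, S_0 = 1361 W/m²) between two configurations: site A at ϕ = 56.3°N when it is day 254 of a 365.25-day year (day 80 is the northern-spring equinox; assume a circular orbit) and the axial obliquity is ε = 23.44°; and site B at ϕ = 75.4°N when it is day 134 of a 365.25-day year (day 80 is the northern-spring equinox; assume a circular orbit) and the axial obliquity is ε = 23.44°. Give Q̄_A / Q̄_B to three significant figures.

Q̄_A / Q̄_B ≈ 0.653

— Configuration A (ϕ=+56.3°):
Solar longitude: L_s = 360° × (254 − 80)/365.25 = 171.499°.
sin δ = sin 23.44° × sin 171.499° = 0.05880, so δ = +3.371°.
cos h₀ = −tan(+56.3°) tan(+3.371°) = -0.0883, h₀ = 1.6592 rad.
Bracket: h₀ sin ϕ sin δ + cos ϕ cos δ sin h₀ = 1.6592×0.83195×0.05880 + 0.55484×0.99827×0.99609 = 0.081166 + 0.551714 = 0.632880.
Q̄ = (S_0/π) × [bracket] = (1361/π) × 0.632880 = 274.18 W/m².
— Configuration B (ϕ=+75.4°):
Solar longitude: L_s = 360° × (134 − 80)/365.25 = 53.224°.
sin δ = sin 23.44° × sin 53.224° = 0.31862, so δ = +18.580°.
cos h₀ = −tan(+75.4°) tan(+18.580°) = -1.2905 ≤ −1 ⇒ polar day, h₀ = π.
Bracket: h₀ sin ϕ sin δ + cos ϕ cos δ sin h₀ = 3.1416×0.96771×0.31862 + 0.25207×0.94788×0.00000 = 0.968655 + 0.000000 = 0.968655.
Q̄ = (S_0/π) × [bracket] = (1361/π) × 0.968655 = 419.64 W/m².
Ratio Q̄_A / Q̄_B = 274.18 / 419.64 = 0.6534.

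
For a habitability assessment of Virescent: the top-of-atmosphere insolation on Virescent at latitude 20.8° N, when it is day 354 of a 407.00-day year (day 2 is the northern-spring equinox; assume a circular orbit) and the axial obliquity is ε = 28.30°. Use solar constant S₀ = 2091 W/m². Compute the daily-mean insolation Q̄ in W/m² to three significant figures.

Q̄ ≈ 455 W/m²

Solar longitude: λ_s = 360° × (354 − 2)/407.00 = 311.351°.
sin δ = sin 28.30° × sin 311.351° = -0.35588, so δ = -20.848°.
cos H₀ = −tan(+20.8°) tan(-20.848°) = 0.1447, H₀ = 1.4256 rad.
Bracket: H₀ sin φ sin δ + cos φ cos δ sin H₀ = 1.4256×0.35511×-0.35588 + 0.93483×0.93453×0.98948 = -0.180162 + 0.864436 = 0.684274.
Q̄ = (S₀/π) × [bracket] = (2091/π) × 0.684274 = 455.4 W/m².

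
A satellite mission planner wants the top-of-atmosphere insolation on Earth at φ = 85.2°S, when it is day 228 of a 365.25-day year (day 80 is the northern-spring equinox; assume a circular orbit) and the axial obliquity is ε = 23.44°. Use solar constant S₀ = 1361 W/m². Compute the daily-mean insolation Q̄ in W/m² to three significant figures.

Q̄ ≈ 0.00 W/m²

Solar longitude: λ_s = 360° × (228 − 80)/365.25 = 145.873°.
sin δ = sin 23.44° × sin 145.873° = 0.22317, so δ = +12.895°.
cos H₀ = −tan(-85.2°) tan(+12.895°) = 2.7265 ≥ 1 ⇒ polar night, H₀ = 0 and Q̄ = 0.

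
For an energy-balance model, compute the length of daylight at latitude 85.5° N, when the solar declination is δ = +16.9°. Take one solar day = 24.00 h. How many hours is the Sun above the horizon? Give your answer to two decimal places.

24.00 h

Sunrise equation: cos h₀ = −tan ϕ · tan δ = -3.8604 ≤ −1, so the Sun never sets (polar day) and h₀ = π.
Daylight = 2h₀/(2π) × 24.00 h = (3.1416/π) × 24.00 = 24.00 h.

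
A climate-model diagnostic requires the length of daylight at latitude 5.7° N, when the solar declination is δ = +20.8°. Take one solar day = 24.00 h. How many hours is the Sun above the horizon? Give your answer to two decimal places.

cos H₀ = −tan φ · tan δ = −tan(+5.7°) × tan(+20.800°) = -0.0379, so H₀ = 1.6087 rad = 92.17°.
Daylight = 2H₀/(2π) × 24.00 h = (1.6087/π) × 24.00 = 12.29 h.

12.29 h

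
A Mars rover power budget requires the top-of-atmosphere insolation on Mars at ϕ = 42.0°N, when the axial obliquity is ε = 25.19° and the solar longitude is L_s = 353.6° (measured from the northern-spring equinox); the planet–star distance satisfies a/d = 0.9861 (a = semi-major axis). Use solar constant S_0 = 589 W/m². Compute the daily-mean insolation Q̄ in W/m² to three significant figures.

Q̄ ≈ 126 W/m²

Solar declination: sin δ = sin ε · sin L_s = sin 25.19° × sin 353.6° = -0.04744, so δ = -2.719°.
cos h₀ = −tan(+42.0°) tan(-2.719°) = 0.0428, h₀ = 1.5280 rad.
Bracket: h₀ sin ϕ sin δ + cos ϕ cos δ sin h₀ = 1.5280×0.66913×-0.04744 + 0.74314×0.99887×0.99909 = -0.048504 + 0.741625 = 0.693121.
Inverse-square distance factor (a/d)² = 0.9861² = 0.972393.
Q̄ = (S_0/π) × 0.972393 × [bracket] = (589/π) × 0.972393 × 0.693121 = 126.4 W/m².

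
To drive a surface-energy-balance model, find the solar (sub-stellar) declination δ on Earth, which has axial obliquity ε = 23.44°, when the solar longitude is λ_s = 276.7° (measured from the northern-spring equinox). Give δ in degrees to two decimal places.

sin δ = sin ε · sin λ_s = sin 23.44° × sin 276.7° = -0.395072.
δ = arcsin(-0.395072) = -23.27°.

δ = -23.27°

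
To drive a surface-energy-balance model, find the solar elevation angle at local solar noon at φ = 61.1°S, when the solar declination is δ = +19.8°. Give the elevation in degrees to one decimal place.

At local noon the hour angle is zero, so the zenith angle equals |φ − δ| = |-61.1° − (+19.800°)| = 80.900°.
Elevation = 90° − 80.900° = 9.1°.

9.1°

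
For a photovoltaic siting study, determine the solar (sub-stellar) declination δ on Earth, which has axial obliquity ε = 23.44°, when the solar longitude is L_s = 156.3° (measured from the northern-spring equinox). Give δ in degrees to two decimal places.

δ = +9.20°

sin δ = sin ε · sin L_s = sin 23.44° × sin 156.3° = 0.159890.
δ = arcsin(0.159890) = +9.20°.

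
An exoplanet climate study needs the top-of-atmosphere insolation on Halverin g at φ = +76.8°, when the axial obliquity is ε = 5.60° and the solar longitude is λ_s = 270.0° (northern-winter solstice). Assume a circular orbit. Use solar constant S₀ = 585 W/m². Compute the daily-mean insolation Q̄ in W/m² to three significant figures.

Solar declination: sin δ = sin ε · sin λ_s = sin 5.60° × sin 270.0° = -0.09758, so δ = -5.600°.
cos H₀ = −tan(+76.8°) tan(-5.600°) = 0.4180, H₀ = 1.1395 rad.
Bracket: H₀ sin φ sin δ + cos φ cos δ sin H₀ = 1.1395×0.97358×-0.09758 + 0.22835×0.99523×0.90843 = -0.108255 + 0.206451 = 0.098196.
Q̄ = (S₀/π) × [bracket] = (585/π) × 0.098196 = 18.29 W/m².

Q̄ ≈ 18.3 W/m²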